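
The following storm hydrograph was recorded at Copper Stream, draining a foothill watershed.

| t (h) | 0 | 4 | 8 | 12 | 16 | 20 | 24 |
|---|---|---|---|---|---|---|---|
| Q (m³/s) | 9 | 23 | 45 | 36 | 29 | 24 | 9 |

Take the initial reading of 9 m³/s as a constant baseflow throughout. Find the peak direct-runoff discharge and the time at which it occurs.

Subtracting baseflow gives direct-runoff ordinates: 0.0, 14.0, 36.0, 27.0, 20.0, 15.0, 0.0 m³/s.
The maximum is 36.0 m³/s, occurring at the reading for t = 8 h.

Q_p = 36.0 m³/s at t = 8 h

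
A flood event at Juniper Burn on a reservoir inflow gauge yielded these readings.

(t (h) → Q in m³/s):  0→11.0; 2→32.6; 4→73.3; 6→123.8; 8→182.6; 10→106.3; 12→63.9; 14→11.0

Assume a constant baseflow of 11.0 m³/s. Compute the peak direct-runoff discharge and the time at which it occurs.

Q_p = 171.6 m³/s at t = 8 h

Subtracting baseflow gives direct-runoff ordinates: 0.0, 21.6, 62.3, 112.8, 171.6, 95.3, 52.9, 0.0 m³/s.
The maximum is 171.6 m³/s, occurring at the reading for t = 8 h.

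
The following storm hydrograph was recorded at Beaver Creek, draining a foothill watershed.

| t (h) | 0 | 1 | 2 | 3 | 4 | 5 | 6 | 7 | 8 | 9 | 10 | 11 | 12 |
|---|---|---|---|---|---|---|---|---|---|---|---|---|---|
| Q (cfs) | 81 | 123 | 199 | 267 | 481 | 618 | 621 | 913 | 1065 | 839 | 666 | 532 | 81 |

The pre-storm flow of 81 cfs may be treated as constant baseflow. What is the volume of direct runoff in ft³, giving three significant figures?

V ≈ 1.96 × 10^7 ft³

Direct-runoff ordinates (Q − Q_b): 0.0, 42.0, 118.0, 186.0, 400.0, 537.0, 540.0, 832.0, 984.0, 758.0, 585.0, 451.0, 0.0 cfs.
ΣQ_DR = 5433 cfs.
With Δt = 1 h = 3600 s, V = ΣQ_DR · Δt = 5433 × 3600 = 1.96 × 10^7 ft³.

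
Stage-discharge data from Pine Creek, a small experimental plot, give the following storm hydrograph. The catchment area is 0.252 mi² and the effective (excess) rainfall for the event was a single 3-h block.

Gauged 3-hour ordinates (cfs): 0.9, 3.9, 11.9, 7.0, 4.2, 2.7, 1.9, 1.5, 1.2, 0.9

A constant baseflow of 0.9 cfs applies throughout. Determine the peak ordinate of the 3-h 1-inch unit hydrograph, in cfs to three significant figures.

Direct runoff: 0.0, 3.0, 11.0, 6.1, 3.3, 1.8, 1.0, 0.6, 0.3, 0.0 cfs; ΣQ_DR = 27.10 cfs, peak = 11.0 cfs.
Runoff depth d = ΣQ_DR·Δt / A = 27.10 × 10800 / (0.252 mi²) = 0.4999 in.
The 1-inch UH is the DRH scaled by (1 in)/d, so U_p = 11.0 × 1/0.4999 = 22.0 cfs.

U_p ≈ 22.0 cfs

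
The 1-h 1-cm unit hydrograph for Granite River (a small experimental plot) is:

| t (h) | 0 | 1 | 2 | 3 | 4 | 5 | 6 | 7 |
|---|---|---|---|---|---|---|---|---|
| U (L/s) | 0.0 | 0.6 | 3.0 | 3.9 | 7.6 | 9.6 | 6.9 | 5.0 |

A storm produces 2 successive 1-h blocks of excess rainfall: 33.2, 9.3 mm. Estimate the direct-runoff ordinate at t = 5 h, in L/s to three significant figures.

Q ≈ 38.9 L/s

By discrete convolution, Q_j = Σ (P_i / 10 mm) · U_{j−i}.
At t = 5 h (j=5): Q = (33.2/10)·9.6 + (9.3/10)·7.6 = 38.9 L/s.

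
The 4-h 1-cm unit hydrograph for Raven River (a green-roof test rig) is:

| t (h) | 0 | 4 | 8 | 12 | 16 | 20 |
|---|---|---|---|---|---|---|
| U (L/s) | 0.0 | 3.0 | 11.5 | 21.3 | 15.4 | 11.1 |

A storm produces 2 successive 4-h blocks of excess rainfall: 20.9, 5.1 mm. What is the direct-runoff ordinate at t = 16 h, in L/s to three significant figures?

Q ≈ 43.0 L/s

By discrete convolution, Q_j = Σ (P_i / 10 mm) · U_{j−i}.
At t = 16 h (j=4): Q = (20.9/10)·15.4 + (5.1/10)·21.3 = 43.0 L/s.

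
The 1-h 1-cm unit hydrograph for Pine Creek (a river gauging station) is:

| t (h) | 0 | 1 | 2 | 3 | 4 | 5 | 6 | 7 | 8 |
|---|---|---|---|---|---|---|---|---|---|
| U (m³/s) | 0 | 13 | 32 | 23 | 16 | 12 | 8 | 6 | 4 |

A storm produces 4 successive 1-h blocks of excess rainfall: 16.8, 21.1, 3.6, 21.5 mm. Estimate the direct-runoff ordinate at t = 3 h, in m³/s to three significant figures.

Q ≈ 111 m³/s

By discrete convolution, Q_j = Σ (P_i / 10 mm) · U_{j−i}.
At t = 3 h (j=3): Q = (16.8/10)·23 + (21.1/10)·32 + (3.6/10)·13 + (21.5/10)·0 = 111 m³/s.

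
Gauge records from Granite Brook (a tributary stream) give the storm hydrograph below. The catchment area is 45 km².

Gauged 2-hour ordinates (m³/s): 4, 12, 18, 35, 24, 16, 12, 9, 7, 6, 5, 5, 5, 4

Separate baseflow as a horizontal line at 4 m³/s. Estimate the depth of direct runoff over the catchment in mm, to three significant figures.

Direct runoff: 0.0, 8.0, 14.0, 31.0, 20.0, 12.0, 8.0, 5.0, 3.0, 2.0, 1.0, 1.0, 1.0, 0.0 m³/s; ΣQ_DR = 106.0 m³/s.
V = ΣQ_DR · Δt = 106.0 × 7200 s = 7.632 × 10^5 m³.
Over A = 45 km², depth = V / A = 17.0 mm.

d ≈ 17.0 mm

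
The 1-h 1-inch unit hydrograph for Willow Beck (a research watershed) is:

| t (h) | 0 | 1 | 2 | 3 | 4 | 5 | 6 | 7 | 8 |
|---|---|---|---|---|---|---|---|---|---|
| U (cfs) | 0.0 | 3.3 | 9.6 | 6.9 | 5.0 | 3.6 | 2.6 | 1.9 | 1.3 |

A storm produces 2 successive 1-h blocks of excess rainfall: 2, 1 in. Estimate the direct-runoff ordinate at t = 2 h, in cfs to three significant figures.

Q ≈ 22.5 cfs

By discrete convolution, Q_j = Σ (P_i / 1 in) · U_{j−i}.
At t = 2 h (j=2): Q = (2/1)·9.6 + (1/1)·3.3 = 22.5 cfs.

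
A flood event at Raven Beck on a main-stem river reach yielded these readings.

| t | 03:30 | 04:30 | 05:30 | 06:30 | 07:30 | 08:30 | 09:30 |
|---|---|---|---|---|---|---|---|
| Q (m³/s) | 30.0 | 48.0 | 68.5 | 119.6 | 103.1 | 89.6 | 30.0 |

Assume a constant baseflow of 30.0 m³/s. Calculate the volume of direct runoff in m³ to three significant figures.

Direct-runoff ordinates (Q − Q_b): 0.0, 18.0, 38.5, 89.6, 73.1, 59.6, 0.0 m³/s.
ΣQ_DR = 278.8 m³/s.
With Δt = 1 h = 3600 s, V = ΣQ_DR · Δt = 278.8 × 3600 = 1.00 × 10^6 m³.

V ≈ 1.00 × 10^6 m³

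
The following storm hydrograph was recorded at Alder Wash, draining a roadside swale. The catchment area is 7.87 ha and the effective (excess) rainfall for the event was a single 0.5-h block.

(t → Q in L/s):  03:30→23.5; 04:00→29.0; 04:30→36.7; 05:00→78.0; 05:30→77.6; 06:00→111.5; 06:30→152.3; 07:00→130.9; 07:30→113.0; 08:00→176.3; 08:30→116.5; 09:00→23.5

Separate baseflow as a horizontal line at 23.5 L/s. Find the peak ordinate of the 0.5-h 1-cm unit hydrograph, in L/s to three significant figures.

Direct runoff: 0.0, 5.5, 13.2, 54.5, 54.1, 88.0, 128.8, 107.4, 89.5, 152.8, 93.0, 0.0 L/s; ΣQ_DR = 786.8 L/s, peak = 152.8 L/s.
Runoff depth d = ΣQ_DR·Δt / A = 786.8 × 1800 / (7.87 ha) = 18.00 mm.
The 1-cm UH is the DRH scaled by (10 mm)/d, so U_p = 152.8 × 10/18.00 = 84.9 L/s.

U_p ≈ 84.9 L/s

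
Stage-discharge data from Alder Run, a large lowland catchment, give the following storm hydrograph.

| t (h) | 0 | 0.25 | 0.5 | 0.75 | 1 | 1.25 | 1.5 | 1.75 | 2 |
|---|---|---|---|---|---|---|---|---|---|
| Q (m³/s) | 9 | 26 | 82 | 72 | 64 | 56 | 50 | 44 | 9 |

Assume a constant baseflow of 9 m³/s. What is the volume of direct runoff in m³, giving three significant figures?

Direct-runoff ordinates (Q − Q_b): 0.0, 17.0, 73.0, 63.0, 55.0, 47.0, 41.0, 35.0, 0.0 m³/s.
ΣQ_DR = 331.0 m³/s.
With Δt = 0.25 h = 900 s, V = ΣQ_DR · Δt = 331.0 × 900 = 2.98 × 10^5 m³.

V ≈ 2.98 × 10^5 m³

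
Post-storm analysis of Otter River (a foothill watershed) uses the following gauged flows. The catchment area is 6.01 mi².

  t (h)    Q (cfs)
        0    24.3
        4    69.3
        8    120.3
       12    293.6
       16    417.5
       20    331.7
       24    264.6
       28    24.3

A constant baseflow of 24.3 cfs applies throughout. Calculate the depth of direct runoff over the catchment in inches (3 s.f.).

d ≈ 1.39 in

Direct runoff: 0.0, 45.0, 96.0, 269.3, 393.2, 307.4, 240.3, 0.0 cfs; ΣQ_DR = 1351 cfs.
V = ΣQ_DR · Δt = 1351 × 14400 s = 1.946 × 10^7 ft³.
Over A = 6.01 mi², depth = V / A = 1.39 in.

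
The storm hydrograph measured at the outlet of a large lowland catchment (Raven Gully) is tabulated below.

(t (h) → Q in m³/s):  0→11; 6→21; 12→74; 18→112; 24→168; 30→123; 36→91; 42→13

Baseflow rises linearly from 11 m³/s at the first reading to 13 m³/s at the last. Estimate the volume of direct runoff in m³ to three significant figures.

Direct-runoff ordinates (Q − Q_b): 0.00, 9.71, 62.43, 100.14, 155.86, 110.57, 78.29, 0.00 m³/s.
ΣQ_DR = 517.0 m³/s.
With Δt = 6 h = 21600 s, V = ΣQ_DR · Δt = 517.0 × 21600 = 1.12 × 10^7 m³.

V ≈ 1.12 × 10^7 m³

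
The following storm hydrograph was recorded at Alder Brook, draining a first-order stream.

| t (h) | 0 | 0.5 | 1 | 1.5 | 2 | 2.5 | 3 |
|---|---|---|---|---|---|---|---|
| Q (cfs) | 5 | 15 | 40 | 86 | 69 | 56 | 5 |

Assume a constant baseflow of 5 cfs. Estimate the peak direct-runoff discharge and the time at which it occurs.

Subtracting baseflow gives direct-runoff ordinates: 0.0, 10.0, 35.0, 81.0, 64.0, 51.0, 0.0 cfs.
The maximum is 81.0 cfs, occurring at the reading for t = 1.5 h.

Q_p = 81.0 cfs at t = 1.5 h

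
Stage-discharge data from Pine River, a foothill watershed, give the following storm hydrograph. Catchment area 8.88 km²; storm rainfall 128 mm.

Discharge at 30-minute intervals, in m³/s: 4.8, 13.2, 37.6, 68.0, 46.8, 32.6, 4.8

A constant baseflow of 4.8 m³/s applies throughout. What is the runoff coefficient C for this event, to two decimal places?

C ≈ 0.28

ΣQ_DR = 174.2 m³/s; V = ΣQ_DR·Δt = 3.136 × 10^5 m³.
Runoff depth d = V / A = 35.31 mm.
C = d / P = 35.31 / 128 = 0.28.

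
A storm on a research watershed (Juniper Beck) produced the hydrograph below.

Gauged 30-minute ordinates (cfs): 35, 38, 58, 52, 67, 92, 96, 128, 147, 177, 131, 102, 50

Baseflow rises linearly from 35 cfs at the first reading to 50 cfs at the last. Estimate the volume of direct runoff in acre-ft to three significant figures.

V ≈ 25.6 acre-ft

Direct-runoff ordinates (Q − Q_b): 0.00, 1.75, 20.50, 13.25, 27.00, 50.75, 53.50, 84.25, 102.00, 130.75, 83.50, 53.25, 0.00 cfs.
ΣQ_DR = 620.5 cfs.
With Δt = 0.5 h = 1800 s, V = ΣQ_DR · Δt = 620.5 × 1800 = 1.12 × 10^6 ft³ = 25.6 acre-ft.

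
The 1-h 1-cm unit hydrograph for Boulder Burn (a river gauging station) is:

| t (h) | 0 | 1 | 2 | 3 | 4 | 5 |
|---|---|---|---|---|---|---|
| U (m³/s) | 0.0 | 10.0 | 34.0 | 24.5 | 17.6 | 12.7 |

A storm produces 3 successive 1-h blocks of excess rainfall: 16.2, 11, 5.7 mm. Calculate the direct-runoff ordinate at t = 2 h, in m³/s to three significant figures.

Q ≈ 66.1 m³/s

By discrete convolution, Q_j = Σ (P_i / 10 mm) · U_{j−i}.
At t = 2 h (j=2): Q = (16.2/10)·34.0 + (11/10)·10.0 + (5.7/10)·0.0 = 66.1 m³/s.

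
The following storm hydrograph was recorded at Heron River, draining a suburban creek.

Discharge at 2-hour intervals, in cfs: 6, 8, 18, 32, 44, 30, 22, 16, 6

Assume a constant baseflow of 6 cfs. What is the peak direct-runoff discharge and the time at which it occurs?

Subtracting baseflow gives direct-runoff ordinates: 0.0, 2.0, 12.0, 26.0, 38.0, 24.0, 16.0, 10.0, 0.0 cfs.
The maximum is 38.0 cfs, occurring at the reading for t = 8 h.

Q_p = 38.0 cfs at t = 8 h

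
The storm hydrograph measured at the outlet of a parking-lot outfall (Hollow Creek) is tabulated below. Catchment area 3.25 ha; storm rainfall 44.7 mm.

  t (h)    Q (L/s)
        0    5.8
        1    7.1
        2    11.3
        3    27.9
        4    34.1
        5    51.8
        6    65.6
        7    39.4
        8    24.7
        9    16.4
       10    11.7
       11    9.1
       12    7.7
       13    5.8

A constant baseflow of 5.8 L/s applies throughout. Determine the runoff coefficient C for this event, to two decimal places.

ΣQ_DR = 237.2 L/s; V = ΣQ_DR·Δt = 8.539 × 10^5 L.
Runoff depth d = V / A = 26.27 mm.
C = d / P = 26.27 / 44.7 = 0.59.

C ≈ 0.59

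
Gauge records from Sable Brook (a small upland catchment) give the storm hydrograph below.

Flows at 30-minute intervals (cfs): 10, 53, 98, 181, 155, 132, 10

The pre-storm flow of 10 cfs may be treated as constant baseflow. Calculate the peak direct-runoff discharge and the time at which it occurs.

Q_p = 171.0 cfs at t = 1.5 h

Subtracting baseflow gives direct-runoff ordinates: 0.0, 43.0, 88.0, 171.0, 145.0, 122.0, 0.0 cfs.
The maximum is 171.0 cfs, occurring at the reading for t = 1.5 h.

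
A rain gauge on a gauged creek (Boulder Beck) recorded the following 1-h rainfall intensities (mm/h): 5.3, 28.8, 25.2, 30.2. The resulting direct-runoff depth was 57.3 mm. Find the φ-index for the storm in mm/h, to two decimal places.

φ ≈ 8.97 mm/h

Only the 3 blocks with intensity above φ contribute runoff: 28.8, 25.2, 30.2 mm/h.
Σ(I−φ)·Δt = d  ⇒  (28.8+25.2+30.2 − 3φ)·1 = 57.3
φ = (84.20 − 57.3/1) / 3 = 8.97 mm/h.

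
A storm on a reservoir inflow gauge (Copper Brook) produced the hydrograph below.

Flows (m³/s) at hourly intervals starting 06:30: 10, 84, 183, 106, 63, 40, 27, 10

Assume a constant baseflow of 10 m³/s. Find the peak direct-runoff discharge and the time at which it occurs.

Q_p = 173.0 m³/s at t = 08:30

Subtracting baseflow gives direct-runoff ordinates: 0.0, 74.0, 173.0, 96.0, 53.0, 30.0, 17.0, 0.0 m³/s.
The maximum is 173.0 m³/s, occurring at the reading for t = 08:30.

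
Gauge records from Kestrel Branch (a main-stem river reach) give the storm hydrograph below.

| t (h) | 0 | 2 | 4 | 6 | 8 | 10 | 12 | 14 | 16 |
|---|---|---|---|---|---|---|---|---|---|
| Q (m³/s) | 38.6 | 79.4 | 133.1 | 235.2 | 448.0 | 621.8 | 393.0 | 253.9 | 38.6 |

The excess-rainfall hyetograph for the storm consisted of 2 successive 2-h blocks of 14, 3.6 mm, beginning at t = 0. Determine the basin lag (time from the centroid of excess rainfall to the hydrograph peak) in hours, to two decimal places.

Centroid of excess rainfall: t_c = Σ P_i·t̄_i / ΣP_i = 1.4091 h (block centres at 1, 3 h).
Hydrograph peak occurs at t = 10 h, so basin lag t_L = 10 − 1.4091 = 8.59 h.

t_L ≈ 8.59 h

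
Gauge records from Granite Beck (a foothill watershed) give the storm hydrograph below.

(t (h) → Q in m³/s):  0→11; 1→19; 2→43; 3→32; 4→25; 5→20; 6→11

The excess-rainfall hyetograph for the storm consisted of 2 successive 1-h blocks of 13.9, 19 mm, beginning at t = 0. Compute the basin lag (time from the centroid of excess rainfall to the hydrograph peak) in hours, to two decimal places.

t_L ≈ 0.92 h

Centroid of excess rainfall: t_c = Σ P_i·t̄_i / ΣP_i = 1.0775 h (block centres at 0.5, 1.5 h).
Hydrograph peak occurs at t = 2 h, so basin lag t_L = 2 − 1.0775 = 0.92 h.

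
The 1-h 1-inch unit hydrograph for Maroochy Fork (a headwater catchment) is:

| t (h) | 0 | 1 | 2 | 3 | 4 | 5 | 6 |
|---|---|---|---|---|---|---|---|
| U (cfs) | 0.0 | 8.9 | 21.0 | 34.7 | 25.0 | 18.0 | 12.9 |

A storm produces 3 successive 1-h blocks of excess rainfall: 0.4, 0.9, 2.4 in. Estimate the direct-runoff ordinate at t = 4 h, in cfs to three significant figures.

By discrete convolution, Q_j = Σ (P_i / 1 in) · U_{j−i}.
At t = 4 h (j=4): Q = (0.4/1)·25.0 + (0.9/1)·34.7 + (2.4/1)·21.0 = 91.6 cfs.

Q ≈ 91.6 cfs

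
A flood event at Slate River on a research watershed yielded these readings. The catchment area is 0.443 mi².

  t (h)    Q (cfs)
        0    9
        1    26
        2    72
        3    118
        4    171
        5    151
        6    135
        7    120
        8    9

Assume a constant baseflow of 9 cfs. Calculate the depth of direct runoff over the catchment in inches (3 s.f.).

d ≈ 2.55 in

Direct runoff: 0.0, 17.0, 63.0, 109.0, 162.0, 142.0, 126.0, 111.0, 0.0 cfs; ΣQ_DR = 730.0 cfs.
V = ΣQ_DR · Δt = 730.0 × 3600 s = 2.628 × 10^6 ft³.
Over A = 0.443 mi², depth = V / A = 2.55 in.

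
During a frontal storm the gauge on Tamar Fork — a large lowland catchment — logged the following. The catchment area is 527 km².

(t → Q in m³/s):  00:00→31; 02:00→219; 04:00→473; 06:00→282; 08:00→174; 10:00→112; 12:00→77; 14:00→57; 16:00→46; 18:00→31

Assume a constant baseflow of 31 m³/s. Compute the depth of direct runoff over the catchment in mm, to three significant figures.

d ≈ 16.3 mm

Direct runoff: 0.0, 188.0, 442.0, 251.0, 143.0, 81.0, 46.0, 26.0, 15.0, 0.0 m³/s; ΣQ_DR = 1192 m³/s.
V = ΣQ_DR · Δt = 1192 × 7200 s = 8.582 × 10^6 m³.
Over A = 527 km², depth = V / A = 16.3 mm.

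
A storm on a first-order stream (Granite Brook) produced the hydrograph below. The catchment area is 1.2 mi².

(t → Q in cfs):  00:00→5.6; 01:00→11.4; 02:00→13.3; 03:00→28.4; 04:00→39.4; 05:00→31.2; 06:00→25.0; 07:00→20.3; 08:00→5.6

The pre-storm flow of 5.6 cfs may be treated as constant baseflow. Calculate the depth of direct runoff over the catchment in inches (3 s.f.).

Direct runoff: 0.0, 5.8, 7.7, 22.8, 33.8, 25.6, 19.4, 14.7, 0.0 cfs; ΣQ_DR = 129.8 cfs.
V = ΣQ_DR · Δt = 129.8 × 3600 s = 4.673 × 10^5 ft³.
Over A = 1.2 mi², depth = V / A = 0.168 in.

d ≈ 0.168 in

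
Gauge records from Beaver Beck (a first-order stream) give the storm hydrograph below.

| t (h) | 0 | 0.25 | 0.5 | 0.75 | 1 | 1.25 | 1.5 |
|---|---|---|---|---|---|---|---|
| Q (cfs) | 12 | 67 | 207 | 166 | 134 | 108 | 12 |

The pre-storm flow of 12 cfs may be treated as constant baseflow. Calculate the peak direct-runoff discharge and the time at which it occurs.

Q_p = 195.0 cfs at t = 0.5 h

Subtracting baseflow gives direct-runoff ordinates: 0.0, 55.0, 195.0, 154.0, 122.0, 96.0, 0.0 cfs.
The maximum is 195.0 cfs, occurring at the reading for t = 0.5 h.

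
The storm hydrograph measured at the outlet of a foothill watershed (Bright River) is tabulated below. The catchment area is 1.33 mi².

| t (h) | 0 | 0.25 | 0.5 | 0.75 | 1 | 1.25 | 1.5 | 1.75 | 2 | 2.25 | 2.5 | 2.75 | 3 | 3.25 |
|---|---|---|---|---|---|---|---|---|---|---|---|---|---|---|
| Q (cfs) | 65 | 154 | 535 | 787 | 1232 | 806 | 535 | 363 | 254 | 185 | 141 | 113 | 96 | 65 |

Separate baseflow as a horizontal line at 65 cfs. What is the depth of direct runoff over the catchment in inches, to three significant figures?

d ≈ 1.29 in

Direct runoff: 0.0, 89.0, 470.0, 722.0, 1167.0, 741.0, 470.0, 298.0, 189.0, 120.0, 76.0, 48.0, 31.0, 0.0 cfs; ΣQ_DR = 4421 cfs.
V = ΣQ_DR · Δt = 4421 × 900 s = 3.979 × 10^6 ft³.
Over A = 1.33 mi², depth = V / A = 1.29 in.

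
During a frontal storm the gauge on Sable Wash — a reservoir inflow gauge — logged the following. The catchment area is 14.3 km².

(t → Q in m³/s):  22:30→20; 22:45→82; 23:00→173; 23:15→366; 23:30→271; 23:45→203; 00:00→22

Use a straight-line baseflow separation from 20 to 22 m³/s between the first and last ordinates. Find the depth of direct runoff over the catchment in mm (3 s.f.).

d ≈ 62.3 mm

Direct runoff: 0.00, 61.67, 152.33, 345.00, 249.67, 181.33, 0.00 m³/s; ΣQ_DR = 990.0 m³/s.
V = ΣQ_DR · Δt = 990.0 × 900 s = 8.910 × 10^5 m³.
Over A = 14.3 km², depth = V / A = 62.3 mm.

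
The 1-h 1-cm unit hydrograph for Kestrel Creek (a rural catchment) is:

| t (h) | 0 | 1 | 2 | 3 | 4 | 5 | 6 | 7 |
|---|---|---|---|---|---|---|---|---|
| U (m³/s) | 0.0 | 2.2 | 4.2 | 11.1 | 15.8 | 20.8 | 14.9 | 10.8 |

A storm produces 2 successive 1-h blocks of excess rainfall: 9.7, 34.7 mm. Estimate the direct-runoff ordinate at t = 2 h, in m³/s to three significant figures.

By discrete convolution, Q_j = Σ (P_i / 10 mm) · U_{j−i}.
At t = 2 h (j=2): Q = (9.7/10)·4.2 + (34.7/10)·2.2 = 11.7 m³/s.

Q ≈ 11.7 m³/s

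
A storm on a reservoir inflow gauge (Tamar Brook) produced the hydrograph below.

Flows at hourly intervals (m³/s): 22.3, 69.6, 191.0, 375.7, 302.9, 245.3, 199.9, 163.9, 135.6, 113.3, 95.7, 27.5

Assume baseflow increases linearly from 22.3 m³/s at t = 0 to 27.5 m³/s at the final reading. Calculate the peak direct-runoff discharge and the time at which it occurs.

Subtracting baseflow gives direct-runoff ordinates: 0.00, 46.83, 167.75, 351.98, 278.71, 220.64, 174.76, 138.29, 109.52, 86.75, 68.67, 0.00 m³/s.
The maximum is 351.98 m³/s, occurring at the reading for t = 3 h.

Q_p = 351.98 m³/s at t = 3 h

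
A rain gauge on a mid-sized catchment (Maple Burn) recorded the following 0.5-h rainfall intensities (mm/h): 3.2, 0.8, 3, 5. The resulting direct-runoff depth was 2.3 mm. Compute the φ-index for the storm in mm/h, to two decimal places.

Only the 3 blocks with intensity above φ contribute runoff: 3.2, 3, 5 mm/h.
Σ(I−φ)·Δt = d  ⇒  (3.2+3+5 − 3φ)·0.5 = 2.3
φ = (11.20 − 2.3/0.5) / 3 = 2.20 mm/h.

φ ≈ 2.20 mm/h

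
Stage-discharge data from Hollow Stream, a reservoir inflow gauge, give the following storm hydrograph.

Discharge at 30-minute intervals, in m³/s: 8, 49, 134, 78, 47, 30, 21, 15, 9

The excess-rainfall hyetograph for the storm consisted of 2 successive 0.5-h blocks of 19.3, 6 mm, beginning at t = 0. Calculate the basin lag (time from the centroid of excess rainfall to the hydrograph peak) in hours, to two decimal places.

Centroid of excess rainfall: t_c = Σ P_i·t̄_i / ΣP_i = 0.3686 h (block centres at 0.25, 0.75 h).
Hydrograph peak occurs at t = 1 h, so basin lag t_L = 1 − 0.3686 = 0.63 h.

t_L ≈ 0.63 h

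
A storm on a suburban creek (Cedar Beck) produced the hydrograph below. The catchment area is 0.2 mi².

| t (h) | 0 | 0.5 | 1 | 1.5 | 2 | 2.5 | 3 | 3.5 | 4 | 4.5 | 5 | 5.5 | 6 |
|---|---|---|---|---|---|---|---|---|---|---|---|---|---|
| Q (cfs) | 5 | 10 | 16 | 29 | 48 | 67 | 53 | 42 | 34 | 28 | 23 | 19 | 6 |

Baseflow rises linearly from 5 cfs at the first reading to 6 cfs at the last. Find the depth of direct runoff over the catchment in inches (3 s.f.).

d ≈ 1.20 in

Direct runoff: 0.00, 4.92, 10.83, 23.75, 42.67, 61.58, 47.50, 36.42, 28.33, 22.25, 17.17, 13.08, 0.00 cfs; ΣQ_DR = 308.5 cfs.
V = ΣQ_DR · Δt = 308.5 × 1800 s = 5.553 × 10^5 ft³.
Over A = 0.2 mi², depth = V / A = 1.20 in.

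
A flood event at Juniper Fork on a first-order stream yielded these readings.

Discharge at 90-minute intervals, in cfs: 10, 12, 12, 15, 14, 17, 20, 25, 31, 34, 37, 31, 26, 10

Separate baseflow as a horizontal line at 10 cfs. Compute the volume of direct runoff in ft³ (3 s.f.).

Direct-runoff ordinates (Q − Q_b): 0.0, 2.0, 2.0, 5.0, 4.0, 7.0, 10.0, 15.0, 21.0, 24.0, 27.0, 21.0, 16.0, 0.0 cfs.
ΣQ_DR = 154.0 cfs.
With Δt = 1.5 h = 5400 s, V = ΣQ_DR · Δt = 154.0 × 5400 = 8.32 × 10^5 ft³.

V ≈ 8.32 × 10^5 ft³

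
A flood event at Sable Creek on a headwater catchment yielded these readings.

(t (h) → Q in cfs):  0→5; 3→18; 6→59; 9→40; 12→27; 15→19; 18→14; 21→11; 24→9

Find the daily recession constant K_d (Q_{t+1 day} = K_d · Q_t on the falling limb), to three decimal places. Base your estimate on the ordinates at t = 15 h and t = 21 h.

Between t = 15 h and t = 21 h the flow falls from 19 to 11 cfs over 2×3 h = 6 h.
Per-interval ratio K = (11/19)^(1/2) = 0.7609; K_d = K^(24/3) = 0.112.

K_d ≈ 0.112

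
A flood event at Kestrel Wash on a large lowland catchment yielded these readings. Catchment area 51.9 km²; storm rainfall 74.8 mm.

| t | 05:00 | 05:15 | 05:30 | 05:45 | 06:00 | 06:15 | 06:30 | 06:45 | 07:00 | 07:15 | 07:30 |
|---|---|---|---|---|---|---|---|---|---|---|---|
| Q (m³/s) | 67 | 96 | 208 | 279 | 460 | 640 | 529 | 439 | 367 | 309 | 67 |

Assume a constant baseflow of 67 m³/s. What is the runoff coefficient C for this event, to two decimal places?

ΣQ_DR = 2724 m³/s; V = ΣQ_DR·Δt = 2.452 × 10^6 m³.
Runoff depth d = V / A = 47.24 mm.
C = d / P = 47.24 / 74.8 = 0.63.

C ≈ 0.63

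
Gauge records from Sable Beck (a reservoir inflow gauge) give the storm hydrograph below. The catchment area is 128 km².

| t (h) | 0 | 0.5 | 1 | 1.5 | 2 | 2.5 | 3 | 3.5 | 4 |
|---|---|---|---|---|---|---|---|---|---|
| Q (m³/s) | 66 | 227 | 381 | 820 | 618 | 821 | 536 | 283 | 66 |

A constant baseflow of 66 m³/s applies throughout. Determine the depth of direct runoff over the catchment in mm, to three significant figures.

Direct runoff: 0.0, 161.0, 315.0, 754.0, 552.0, 755.0, 470.0, 217.0, 0.0 m³/s; ΣQ_DR = 3224 m³/s.
V = ΣQ_DR · Δt = 3224 × 1800 s = 5.803 × 10^6 m³.
Over A = 128 km², depth = V / A = 45.3 mm.

d ≈ 45.3 mm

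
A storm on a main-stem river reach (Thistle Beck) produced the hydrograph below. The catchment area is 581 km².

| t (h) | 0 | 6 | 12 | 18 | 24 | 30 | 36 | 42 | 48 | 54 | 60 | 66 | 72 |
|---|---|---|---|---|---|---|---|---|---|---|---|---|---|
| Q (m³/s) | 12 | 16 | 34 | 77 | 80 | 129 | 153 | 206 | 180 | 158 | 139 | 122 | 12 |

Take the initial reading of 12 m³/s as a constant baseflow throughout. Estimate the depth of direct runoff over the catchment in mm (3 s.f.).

d ≈ 43.2 mm

Direct runoff: 0.0, 4.0, 22.0, 65.0, 68.0, 117.0, 141.0, 194.0, 168.0, 146.0, 127.0, 110.0, 0.0 m³/s; ΣQ_DR = 1162 m³/s.
V = ΣQ_DR · Δt = 1162 × 21600 s = 2.510 × 10^7 m³.
Over A = 581 km², depth = V / A = 43.2 mm.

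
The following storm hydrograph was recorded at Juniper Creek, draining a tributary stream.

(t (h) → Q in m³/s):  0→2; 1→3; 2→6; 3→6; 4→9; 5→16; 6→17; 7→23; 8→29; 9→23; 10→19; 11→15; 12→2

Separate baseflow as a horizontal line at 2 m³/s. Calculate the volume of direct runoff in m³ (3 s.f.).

V ≈ 5.18 × 10^5 m³

Direct-runoff ordinates (Q − Q_b): 0.0, 1.0, 4.0, 4.0, 7.0, 14.0, 15.0, 21.0, 27.0, 21.0, 17.0, 13.0, 0.0 m³/s.
ΣQ_DR = 144.0 m³/s.
With Δt = 1 h = 3600 s, V = ΣQ_DR · Δt = 144.0 × 3600 = 5.18 × 10^5 m³.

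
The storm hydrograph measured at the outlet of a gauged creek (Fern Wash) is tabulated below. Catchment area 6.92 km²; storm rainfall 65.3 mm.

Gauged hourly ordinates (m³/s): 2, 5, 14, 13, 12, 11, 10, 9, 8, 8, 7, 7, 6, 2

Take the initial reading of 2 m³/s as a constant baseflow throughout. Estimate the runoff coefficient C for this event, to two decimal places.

ΣQ_DR = 86.00 m³/s; V = ΣQ_DR·Δt = 3.096 × 10^5 m³.
Runoff depth d = V / A = 44.74 mm.
C = d / P = 44.74 / 65.3 = 0.69.

C ≈ 0.69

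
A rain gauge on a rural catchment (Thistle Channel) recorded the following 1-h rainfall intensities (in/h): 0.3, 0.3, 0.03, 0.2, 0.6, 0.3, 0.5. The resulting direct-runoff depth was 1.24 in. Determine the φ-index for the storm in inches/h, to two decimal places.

Only the 6 blocks with intensity above φ contribute runoff: 0.3, 0.3, 0.2, 0.6, 0.3, 0.5 in/h.
Σ(I−φ)·Δt = d  ⇒  (0.3+0.3+0.2+0.6+0.3+0.5 − 6φ)·1 = 1.24
φ = (2.200 − 1.24/1) / 6 = 0.16 in/h.

φ ≈ 0.16 in/h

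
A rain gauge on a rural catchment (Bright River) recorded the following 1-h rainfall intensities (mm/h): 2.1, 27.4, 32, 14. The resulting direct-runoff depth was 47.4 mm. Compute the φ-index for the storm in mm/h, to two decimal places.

φ ≈ 8.67 mm/h

Only the 3 blocks with intensity above φ contribute runoff: 27.4, 32, 14 mm/h.
Σ(I−φ)·Δt = d  ⇒  (27.4+32+14 − 3φ)·1 = 47.4
φ = (73.40 − 47.4/1) / 3 = 8.67 mm/h.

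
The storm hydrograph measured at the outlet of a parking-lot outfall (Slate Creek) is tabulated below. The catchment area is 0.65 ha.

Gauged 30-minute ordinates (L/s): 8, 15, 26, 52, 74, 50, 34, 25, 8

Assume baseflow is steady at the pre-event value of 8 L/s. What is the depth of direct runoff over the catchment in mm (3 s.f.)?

Direct runoff: 0.0, 7.0, 18.0, 44.0, 66.0, 42.0, 26.0, 17.0, 0.0 L/s; ΣQ_DR = 220.0 L/s.
V = ΣQ_DR · Δt = 220.0 × 1800 s = 3.960 × 10^5 L.
Over A = 0.65 ha, depth = V / A = 60.9 mm.

d ≈ 60.9 mm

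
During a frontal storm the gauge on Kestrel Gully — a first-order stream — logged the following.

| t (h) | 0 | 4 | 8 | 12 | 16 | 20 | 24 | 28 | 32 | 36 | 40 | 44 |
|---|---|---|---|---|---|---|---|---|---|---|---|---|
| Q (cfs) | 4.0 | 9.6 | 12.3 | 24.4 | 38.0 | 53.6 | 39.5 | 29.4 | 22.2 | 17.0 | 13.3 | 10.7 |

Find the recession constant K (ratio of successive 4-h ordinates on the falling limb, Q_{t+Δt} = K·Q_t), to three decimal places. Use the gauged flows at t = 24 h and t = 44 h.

Using the recession-limb readings at t = 24 h and t = 44 h: Q falls from 39.5 to 10.7 cfs over 5 intervals.
K = (Q₂/Q₁)^(1/5) = (10.7/39.5)^(1/5) = 0.770.

K ≈ 0.770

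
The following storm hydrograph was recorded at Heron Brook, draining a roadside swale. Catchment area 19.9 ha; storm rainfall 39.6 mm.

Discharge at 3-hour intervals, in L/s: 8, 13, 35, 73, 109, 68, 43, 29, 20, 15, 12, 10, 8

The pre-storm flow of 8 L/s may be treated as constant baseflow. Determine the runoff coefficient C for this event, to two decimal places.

C ≈ 0.46

ΣQ_DR = 339.0 L/s; V = ΣQ_DR·Δt = 3.661 × 10^6 L.
Runoff depth d = V / A = 18.40 mm.
C = d / P = 18.40 / 39.6 = 0.46.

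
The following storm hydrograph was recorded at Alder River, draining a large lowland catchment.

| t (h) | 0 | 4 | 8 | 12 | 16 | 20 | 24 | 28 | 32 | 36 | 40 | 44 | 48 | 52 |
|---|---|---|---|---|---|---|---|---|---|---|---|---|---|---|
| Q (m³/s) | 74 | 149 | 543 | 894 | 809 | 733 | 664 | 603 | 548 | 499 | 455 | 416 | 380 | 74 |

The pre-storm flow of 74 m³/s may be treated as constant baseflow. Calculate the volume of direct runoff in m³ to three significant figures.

V ≈ 8.36 × 10^7 m³

Direct-runoff ordinates (Q − Q_b): 0.0, 75.0, 469.0, 820.0, 735.0, 659.0, 590.0, 529.0, 474.0, 425.0, 381.0, 342.0, 306.0, 0.0 m³/s.
ΣQ_DR = 5805 m³/s.
With Δt = 4 h = 14400 s, V = ΣQ_DR · Δt = 5805 × 14400 = 8.36 × 10^7 m³.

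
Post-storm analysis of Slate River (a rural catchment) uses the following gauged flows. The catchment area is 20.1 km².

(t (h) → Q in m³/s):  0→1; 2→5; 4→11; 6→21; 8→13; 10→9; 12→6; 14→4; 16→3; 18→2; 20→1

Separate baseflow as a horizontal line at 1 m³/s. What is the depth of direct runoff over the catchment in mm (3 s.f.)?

d ≈ 23.3 mm

Direct runoff: 0.0, 4.0, 10.0, 20.0, 12.0, 8.0, 5.0, 3.0, 2.0, 1.0, 0.0 m³/s; ΣQ_DR = 65.00 m³/s.
V = ΣQ_DR · Δt = 65.00 × 7200 s = 4.680 × 10^5 m³.
Over A = 20.1 km², depth = V / A = 23.3 mm.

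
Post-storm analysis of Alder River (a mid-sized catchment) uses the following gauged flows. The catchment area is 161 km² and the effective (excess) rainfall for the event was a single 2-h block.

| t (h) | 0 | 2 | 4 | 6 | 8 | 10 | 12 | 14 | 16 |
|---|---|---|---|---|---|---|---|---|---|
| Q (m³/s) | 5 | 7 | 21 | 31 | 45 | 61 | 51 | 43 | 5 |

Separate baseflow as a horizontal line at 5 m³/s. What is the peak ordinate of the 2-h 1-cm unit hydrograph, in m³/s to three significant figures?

U_p ≈ 55.9 m³/s

Direct runoff: 0.0, 2.0, 16.0, 26.0, 40.0, 56.0, 46.0, 38.0, 0.0 m³/s; ΣQ_DR = 224.0 m³/s, peak = 56.0 m³/s.
Runoff depth d = ΣQ_DR·Δt / A = 224.0 × 7200 / (161 km²) = 10.02 mm.
The 1-cm UH is the DRH scaled by (10 mm)/d, so U_p = 56.0 × 10/10.02 = 55.9 m³/s.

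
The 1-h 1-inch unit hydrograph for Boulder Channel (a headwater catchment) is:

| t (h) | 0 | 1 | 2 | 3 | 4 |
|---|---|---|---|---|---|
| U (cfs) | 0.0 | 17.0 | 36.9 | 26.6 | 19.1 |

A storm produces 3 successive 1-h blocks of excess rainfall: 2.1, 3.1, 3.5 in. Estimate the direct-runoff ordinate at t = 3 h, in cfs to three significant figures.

Q ≈ 230 cfs

By discrete convolution, Q_j = Σ (P_i / 1 in) · U_{j−i}.
At t = 3 h (j=3): Q = (2.1/1)·26.6 + (3.1/1)·36.9 + (3.5/1)·17.0 = 230 cfs.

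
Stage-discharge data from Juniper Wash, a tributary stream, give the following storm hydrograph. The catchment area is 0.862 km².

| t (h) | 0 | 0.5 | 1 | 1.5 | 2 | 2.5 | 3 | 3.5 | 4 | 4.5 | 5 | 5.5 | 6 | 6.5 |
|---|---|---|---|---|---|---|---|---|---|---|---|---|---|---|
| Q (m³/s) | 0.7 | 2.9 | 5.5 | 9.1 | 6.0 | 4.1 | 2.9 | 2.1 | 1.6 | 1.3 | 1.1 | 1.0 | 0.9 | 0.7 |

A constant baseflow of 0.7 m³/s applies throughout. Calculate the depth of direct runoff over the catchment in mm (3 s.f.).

d ≈ 62.9 mm

Direct runoff: 0.0, 2.2, 4.8, 8.4, 5.3, 3.4, 2.2, 1.4, 0.9, 0.6, 0.4, 0.3, 0.2, 0.0 m³/s; ΣQ_DR = 30.10 m³/s.
V = ΣQ_DR · Δt = 30.10 × 1800 s = 54180 m³.
Over A = 0.862 km², depth = V / A = 62.9 mm.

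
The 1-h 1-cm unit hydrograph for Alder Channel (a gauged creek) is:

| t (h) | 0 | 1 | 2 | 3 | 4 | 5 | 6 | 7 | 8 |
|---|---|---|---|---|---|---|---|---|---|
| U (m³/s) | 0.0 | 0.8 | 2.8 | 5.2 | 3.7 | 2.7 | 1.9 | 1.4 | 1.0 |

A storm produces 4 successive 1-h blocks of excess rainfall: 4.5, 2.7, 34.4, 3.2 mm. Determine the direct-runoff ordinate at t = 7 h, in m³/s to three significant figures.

By discrete convolution, Q_j = Σ (P_i / 10 mm) · U_{j−i}.
At t = 7 h (j=7): Q = (4.5/10)·1.4 + (2.7/10)·1.9 + (34.4/10)·2.7 + (3.2/10)·3.7 = 11.6 m³/s.

Q ≈ 11.6 m³/s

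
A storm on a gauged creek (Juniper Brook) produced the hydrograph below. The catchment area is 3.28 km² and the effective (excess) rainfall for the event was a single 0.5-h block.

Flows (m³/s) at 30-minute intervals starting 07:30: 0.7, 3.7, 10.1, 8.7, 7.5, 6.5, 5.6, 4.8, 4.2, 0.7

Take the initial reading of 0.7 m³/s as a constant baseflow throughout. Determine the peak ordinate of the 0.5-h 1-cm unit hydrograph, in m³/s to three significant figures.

U_p ≈ 3.76 m³/s

Direct runoff: 0.0, 3.0, 9.4, 8.0, 6.8, 5.8, 4.9, 4.1, 3.5, 0.0 m³/s; ΣQ_DR = 45.50 m³/s, peak = 9.4 m³/s.
Runoff depth d = ΣQ_DR·Δt / A = 45.50 × 1800 / (3.28 km²) = 24.97 mm.
The 1-cm UH is the DRH scaled by (10 mm)/d, so U_p = 9.4 × 10/24.97 = 3.76 m³/s.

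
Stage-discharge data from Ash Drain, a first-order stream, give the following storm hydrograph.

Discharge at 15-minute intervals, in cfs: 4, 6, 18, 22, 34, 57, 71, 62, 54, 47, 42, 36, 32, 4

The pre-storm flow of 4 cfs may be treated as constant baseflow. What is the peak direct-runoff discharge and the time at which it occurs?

Subtracting baseflow gives direct-runoff ordinates: 0.0, 2.0, 14.0, 18.0, 30.0, 53.0, 67.0, 58.0, 50.0, 43.0, 38.0, 32.0, 28.0, 0.0 cfs.
The maximum is 67.0 cfs, occurring at the reading for t = 1.5 h.

Q_p = 67.0 cfs at t = 1.5 h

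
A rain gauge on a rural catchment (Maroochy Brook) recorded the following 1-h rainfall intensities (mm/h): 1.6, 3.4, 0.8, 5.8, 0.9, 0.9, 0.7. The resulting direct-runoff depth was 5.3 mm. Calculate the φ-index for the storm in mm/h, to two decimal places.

Only the 2 blocks with intensity above φ contribute runoff: 3.4, 5.8 mm/h.
Σ(I−φ)·Δt = d  ⇒  (3.4+5.8 − 2φ)·1 = 5.3
φ = (9.200 − 5.3/1) / 2 = 1.95 mm/h.

φ ≈ 1.95 mm/h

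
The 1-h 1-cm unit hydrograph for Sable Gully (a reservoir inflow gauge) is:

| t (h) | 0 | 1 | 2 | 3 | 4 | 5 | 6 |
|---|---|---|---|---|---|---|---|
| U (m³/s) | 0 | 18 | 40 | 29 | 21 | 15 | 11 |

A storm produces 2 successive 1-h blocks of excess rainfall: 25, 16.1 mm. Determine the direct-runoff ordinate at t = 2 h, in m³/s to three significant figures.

Q ≈ 129 m³/s

By discrete convolution, Q_j = Σ (P_i / 10 mm) · U_{j−i}.
At t = 2 h (j=2): Q = (25/10)·40 + (16.1/10)·18 = 129 m³/s.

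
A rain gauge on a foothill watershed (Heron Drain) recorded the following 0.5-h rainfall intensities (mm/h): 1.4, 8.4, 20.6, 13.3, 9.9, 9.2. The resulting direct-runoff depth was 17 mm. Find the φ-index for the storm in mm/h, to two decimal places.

φ ≈ 5.48 mm/h

Only the 5 blocks with intensity above φ contribute runoff: 8.4, 20.6, 13.3, 9.9, 9.2 mm/h.
Σ(I−φ)·Δt = d  ⇒  (8.4+20.6+13.3+9.9+9.2 − 5φ)·0.5 = 17
φ = (61.40 − 17/0.5) / 5 = 5.48 mm/h.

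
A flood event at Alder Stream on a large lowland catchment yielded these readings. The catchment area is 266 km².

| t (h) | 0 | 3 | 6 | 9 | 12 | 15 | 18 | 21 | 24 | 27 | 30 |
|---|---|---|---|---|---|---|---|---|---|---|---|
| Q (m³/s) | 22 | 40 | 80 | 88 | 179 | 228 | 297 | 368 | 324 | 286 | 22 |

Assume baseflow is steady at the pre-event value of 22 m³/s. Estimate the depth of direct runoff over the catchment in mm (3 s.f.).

d ≈ 68.7 mm

Direct runoff: 0.0, 18.0, 58.0, 66.0, 157.0, 206.0, 275.0, 346.0, 302.0, 264.0, 0.0 m³/s; ΣQ_DR = 1692 m³/s.
V = ΣQ_DR · Δt = 1692 × 10800 s = 1.827 × 10^7 m³.
Over A = 266 km², depth = V / A = 68.7 mm.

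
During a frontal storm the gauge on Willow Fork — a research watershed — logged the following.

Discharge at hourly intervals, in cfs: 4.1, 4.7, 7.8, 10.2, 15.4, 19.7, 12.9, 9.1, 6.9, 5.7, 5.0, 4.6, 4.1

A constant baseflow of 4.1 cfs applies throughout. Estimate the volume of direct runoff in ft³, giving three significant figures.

V ≈ 2.05 × 10^5 ft³

Direct-runoff ordinates (Q − Q_b): 0.0, 0.6, 3.7, 6.1, 11.3, 15.6, 8.8, 5.0, 2.8, 1.6, 0.9, 0.5, 0.0 cfs.
ΣQ_DR = 56.90 cfs.
With Δt = 1 h = 3600 s, V = ΣQ_DR · Δt = 56.90 × 3600 = 2.05 × 10^5 ft³.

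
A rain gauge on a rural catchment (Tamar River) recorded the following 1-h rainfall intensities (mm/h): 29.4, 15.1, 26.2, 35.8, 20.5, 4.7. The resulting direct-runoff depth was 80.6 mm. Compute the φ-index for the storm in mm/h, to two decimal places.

φ ≈ 9.28 mm/h

Only the 5 blocks with intensity above φ contribute runoff: 29.4, 15.1, 26.2, 35.8, 20.5 mm/h.
Σ(I−φ)·Δt = d  ⇒  (29.4+15.1+26.2+35.8+20.5 − 5φ)·1 = 80.6
φ = (127.0 − 80.6/1) / 5 = 9.28 mm/h.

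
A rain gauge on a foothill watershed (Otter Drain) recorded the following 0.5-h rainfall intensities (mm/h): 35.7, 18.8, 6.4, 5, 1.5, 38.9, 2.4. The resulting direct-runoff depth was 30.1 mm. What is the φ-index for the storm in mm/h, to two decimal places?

φ ≈ 11.07 mm/h

Only the 3 blocks with intensity above φ contribute runoff: 35.7, 18.8, 38.9 mm/h.
Σ(I−φ)·Δt = d  ⇒  (35.7+18.8+38.9 − 3φ)·0.5 = 30.1
φ = (93.40 − 30.1/0.5) / 3 = 11.07 mm/h.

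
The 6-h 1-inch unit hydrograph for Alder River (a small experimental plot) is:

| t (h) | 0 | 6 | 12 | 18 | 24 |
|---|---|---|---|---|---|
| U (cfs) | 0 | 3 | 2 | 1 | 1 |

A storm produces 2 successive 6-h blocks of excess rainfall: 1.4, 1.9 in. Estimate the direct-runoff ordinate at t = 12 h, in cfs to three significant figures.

By discrete convolution, Q_j = Σ (P_i / 1 in) · U_{j−i}.
At t = 12 h (j=2): Q = (1.4/1)·2 + (1.9/1)·3 = 8.50 cfs.

Q ≈ 8.50 cfs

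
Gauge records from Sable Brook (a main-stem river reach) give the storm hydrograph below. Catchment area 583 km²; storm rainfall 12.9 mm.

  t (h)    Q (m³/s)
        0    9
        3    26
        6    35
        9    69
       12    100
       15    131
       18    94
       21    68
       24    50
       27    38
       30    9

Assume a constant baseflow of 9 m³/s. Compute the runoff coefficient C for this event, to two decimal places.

C ≈ 0.76

ΣQ_DR = 530.0 m³/s; V = ΣQ_DR·Δt = 5.724 × 10^6 m³.
Runoff depth d = V / A = 9.818 mm.
C = d / P = 9.818 / 12.9 = 0.76.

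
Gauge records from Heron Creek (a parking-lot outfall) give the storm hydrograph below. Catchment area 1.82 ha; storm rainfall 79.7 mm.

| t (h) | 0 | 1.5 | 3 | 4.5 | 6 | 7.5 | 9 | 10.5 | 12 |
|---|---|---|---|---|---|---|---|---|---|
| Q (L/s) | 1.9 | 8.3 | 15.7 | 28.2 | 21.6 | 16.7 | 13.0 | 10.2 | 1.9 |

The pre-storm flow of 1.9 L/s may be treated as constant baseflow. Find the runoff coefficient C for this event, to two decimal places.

ΣQ_DR = 100.4 L/s; V = ΣQ_DR·Δt = 5.422 × 10^5 L.
Runoff depth d = V / A = 29.79 mm.
C = d / P = 29.79 / 79.7 = 0.37.

C ≈ 0.37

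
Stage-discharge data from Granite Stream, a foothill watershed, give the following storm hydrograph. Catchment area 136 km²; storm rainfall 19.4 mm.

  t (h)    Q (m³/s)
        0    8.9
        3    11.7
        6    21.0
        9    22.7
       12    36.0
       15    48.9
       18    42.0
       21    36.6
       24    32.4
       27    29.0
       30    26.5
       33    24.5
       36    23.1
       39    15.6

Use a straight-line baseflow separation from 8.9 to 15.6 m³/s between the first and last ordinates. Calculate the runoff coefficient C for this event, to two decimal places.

C ≈ 0.85

ΣQ_DR = 207.4 m³/s; V = ΣQ_DR·Δt = 2.240 × 10^6 m³.
Runoff depth d = V / A = 16.47 mm.
C = d / P = 16.47 / 19.4 = 0.85.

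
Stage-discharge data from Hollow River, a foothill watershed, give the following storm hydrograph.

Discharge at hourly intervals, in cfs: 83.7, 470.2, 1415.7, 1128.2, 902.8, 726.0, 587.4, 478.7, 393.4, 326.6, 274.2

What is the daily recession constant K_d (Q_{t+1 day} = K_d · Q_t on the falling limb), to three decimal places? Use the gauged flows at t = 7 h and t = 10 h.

Between t = 7 h and t = 10 h the flow falls from 478.7 to 274.2 cfs over 3×1 h = 3 h.
Per-interval ratio K = (274.2/478.7)^(1/3) = 0.8305; K_d = K^(24/1) = 0.012.

K_d ≈ 0.012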